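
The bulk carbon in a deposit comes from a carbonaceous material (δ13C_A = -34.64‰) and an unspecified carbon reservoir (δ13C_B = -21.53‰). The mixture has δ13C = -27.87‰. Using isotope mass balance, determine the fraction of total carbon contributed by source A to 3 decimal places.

δ_mix = f_A·δ_A + (1 − f_A)·δ_B  ⇒  f_A = (δ_mix − δ_B)/(δ_A − δ_B)
f_A = (-27.87 − (-21.53)) / (-34.64 − (-21.53))
f_A = -6.34 / -13.11 = 0.4836

0.484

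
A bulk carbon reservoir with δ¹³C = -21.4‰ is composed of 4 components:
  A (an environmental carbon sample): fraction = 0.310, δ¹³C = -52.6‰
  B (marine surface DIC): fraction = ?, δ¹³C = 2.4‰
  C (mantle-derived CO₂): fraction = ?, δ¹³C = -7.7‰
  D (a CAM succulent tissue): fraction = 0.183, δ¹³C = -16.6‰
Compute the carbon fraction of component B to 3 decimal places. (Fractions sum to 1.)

0.183

Let f_B and f_C be the unknown fractions; fractions sum to 1 so f_B + f_C = 0.507.
Mass balance: Σ fᵢ·δᵢ = δ_bulk ⇒ f_B·(2.4) + f_C·(-7.7) = -21.4 − (-19.344) = -2.056
Substitute f_C = 0.507 − f_B:
f_B·(2.4 − -7.7) = -2.056 − 0.507×(-7.7) = 1.848
f_B = 1.848 / 10.1 = 0.1829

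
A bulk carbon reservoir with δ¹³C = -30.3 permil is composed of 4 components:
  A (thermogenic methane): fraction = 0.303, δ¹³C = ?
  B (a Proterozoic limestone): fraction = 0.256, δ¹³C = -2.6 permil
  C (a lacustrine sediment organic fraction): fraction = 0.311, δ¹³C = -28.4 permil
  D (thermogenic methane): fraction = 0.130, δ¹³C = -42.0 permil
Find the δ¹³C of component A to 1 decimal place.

Isotope mass balance: δ_bulk = Σ fᵢ·δᵢ.
-30.3 = 0.303×δ_A + 0.256×(-2.6) + 0.311×(-28.4) + 0.130×(-42.0)
0.303·δ_A = -30.3 − (-14.958) = -15.342
δ_A = -15.342 / 0.303 = -50.63 permil

-50.6 permil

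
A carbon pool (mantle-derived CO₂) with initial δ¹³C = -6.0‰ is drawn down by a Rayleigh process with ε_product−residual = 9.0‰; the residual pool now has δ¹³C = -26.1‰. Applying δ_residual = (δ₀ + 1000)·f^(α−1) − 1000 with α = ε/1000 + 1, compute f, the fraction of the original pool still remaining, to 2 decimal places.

α − 1 = ε/1000 = 0.0090
(δ_res + 1000)/(δ₀ + 1000) = (-26.1 + 1000)/(-6.0 + 1000) = 973.9/994.0 = 0.979779
f = 0.979779^(1/0.0090) = exp(ln(0.979779)/0.0090) = exp(-0.02043/0.0090)
f = exp(-2.2698) = 0.1033

0.10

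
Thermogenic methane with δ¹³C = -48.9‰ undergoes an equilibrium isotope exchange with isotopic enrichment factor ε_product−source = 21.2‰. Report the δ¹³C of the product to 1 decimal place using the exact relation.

Exactly, δ_product = (δ_source + 1000)·(ε/1000 + 1) − 1000.
δ_product = (-48.9 + 1000) × (21.2/1000 + 1) − 1000
δ_product = -28.74‰

-28.7‰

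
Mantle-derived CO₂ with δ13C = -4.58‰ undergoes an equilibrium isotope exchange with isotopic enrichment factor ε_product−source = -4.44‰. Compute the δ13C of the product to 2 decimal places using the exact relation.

-9.00‰

To first order, δ_product ≈ δ_source + ε = -9.02‰.
Exactly, δ_product = (δ_source + 1000)·(ε/1000 + 1) − 1000.
δ_product = (-4.58 + 1000) × (-4.44/1000 + 1) − 1000
δ_product = -9.000‰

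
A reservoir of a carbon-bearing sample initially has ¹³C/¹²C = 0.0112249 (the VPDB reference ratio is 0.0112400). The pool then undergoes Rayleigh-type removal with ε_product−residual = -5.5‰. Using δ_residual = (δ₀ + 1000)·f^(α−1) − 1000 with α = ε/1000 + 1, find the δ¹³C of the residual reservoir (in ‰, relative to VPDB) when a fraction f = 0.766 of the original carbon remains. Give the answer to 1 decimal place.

0.1‰

δ₀ = (0.0112249/0.0112400 − 1)×1000 = (0.998657 − 1)×1000 = -1.343‰
α − 1 = ε/1000 = -0.0055
f^(α−1) = 0.766^(-0.0055) = 1.001467
δ_res = (-1.343 + 1000) × 1.001467 − 1000 = 1000.122 − 1000 = 0.12‰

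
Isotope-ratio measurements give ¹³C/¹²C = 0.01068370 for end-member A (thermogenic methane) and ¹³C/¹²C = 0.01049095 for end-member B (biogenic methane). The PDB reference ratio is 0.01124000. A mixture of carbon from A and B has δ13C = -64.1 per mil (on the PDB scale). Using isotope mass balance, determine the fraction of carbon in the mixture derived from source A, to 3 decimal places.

δ_A = (0.01068370/0.01124000 − 1)×1000 = (0.950507 − 1)×1000 = -49.493 per mil
δ_B = (0.01049095/0.01124000 − 1)×1000 = (0.933359 − 1)×1000 = -66.641 per mil
f_A = (δ_mix − δ_B)/(δ_A − δ_B) = (-64.1 − (-66.641))/(-49.493 − (-66.641))
f_A = 2.541 / 17.149 = 0.1482

0.148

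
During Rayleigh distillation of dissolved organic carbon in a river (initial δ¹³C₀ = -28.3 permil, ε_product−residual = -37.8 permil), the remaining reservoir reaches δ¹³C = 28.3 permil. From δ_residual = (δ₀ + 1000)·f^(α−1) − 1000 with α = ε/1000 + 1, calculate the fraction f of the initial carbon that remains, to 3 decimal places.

0.224

α − 1 = ε/1000 = -0.0378
(δ_res + 1000)/(δ₀ + 1000) = (28.3 + 1000)/(-28.3 + 1000) = 1028.3/971.7 = 1.058248
f = 1.058248^(1/-0.0378) = exp(ln(1.058248)/-0.0378) = exp(0.05662/-0.0378)
f = exp(-1.4978) = 0.2236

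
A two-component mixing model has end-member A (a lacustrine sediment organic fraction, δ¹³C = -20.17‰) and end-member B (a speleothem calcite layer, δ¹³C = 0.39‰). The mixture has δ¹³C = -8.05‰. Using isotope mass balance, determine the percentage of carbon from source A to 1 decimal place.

δ_mix = f_A·δ_A + (1 − f_A)·δ_B  ⇒  f_A = (δ_mix − δ_B)/(δ_A − δ_B)
f_A = (-8.05 − (0.39)) / (-20.17 − (0.39))
f_A = -8.44 / -20.56 = 0.4105

41.1%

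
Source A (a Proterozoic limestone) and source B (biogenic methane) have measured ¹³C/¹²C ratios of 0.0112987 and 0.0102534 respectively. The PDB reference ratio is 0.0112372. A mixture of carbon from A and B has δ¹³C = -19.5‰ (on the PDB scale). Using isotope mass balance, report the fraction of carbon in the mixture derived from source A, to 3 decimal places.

0.732

δ_A = (0.0112987/0.0112372 − 1)×1000 = (1.005473 − 1)×1000 = 5.473‰
δ_B = (0.0102534/0.0112372 − 1)×1000 = (0.912452 − 1)×1000 = -87.548‰
f_A = (δ_mix − δ_B)/(δ_A − δ_B) = (-19.5 − (-87.548))/(5.473 − (-87.548))
f_A = 68.048 / 93.021 = 0.7315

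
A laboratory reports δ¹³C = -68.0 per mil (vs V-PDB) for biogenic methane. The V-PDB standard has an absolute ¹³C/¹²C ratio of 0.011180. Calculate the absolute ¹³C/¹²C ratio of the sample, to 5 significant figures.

R_sample = R_standard × (δ¹³C/1000 + 1)
R_sample = 0.011180 × (-68.0/1000 + 1) = 0.011180 × 0.932000
R_sample = 0.0104198

0.010420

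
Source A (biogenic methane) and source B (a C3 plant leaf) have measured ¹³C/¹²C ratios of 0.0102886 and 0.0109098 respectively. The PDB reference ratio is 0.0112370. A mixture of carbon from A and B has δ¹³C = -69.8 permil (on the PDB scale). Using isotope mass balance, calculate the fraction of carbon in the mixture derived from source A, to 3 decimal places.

δ_A = (0.0102886/0.0112370 − 1)×1000 = (0.915600 − 1)×1000 = -84.400 permil
δ_B = (0.0109098/0.0112370 − 1)×1000 = (0.970882 − 1)×1000 = -29.118 permil
f_A = (δ_mix − δ_B)/(δ_A − δ_B) = (-69.8 − (-29.118))/(-84.400 − (-29.118))
f_A = -40.682 / -55.282 = 0.7359

0.736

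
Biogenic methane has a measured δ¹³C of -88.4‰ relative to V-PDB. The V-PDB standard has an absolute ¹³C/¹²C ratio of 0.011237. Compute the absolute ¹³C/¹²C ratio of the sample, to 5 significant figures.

0.010244

R_sample = R_standard × (δ¹³C/1000 + 1)
R_sample = 0.011237 × (-88.4/1000 + 1) = 0.011237 × 0.911600
R_sample = 0.0102436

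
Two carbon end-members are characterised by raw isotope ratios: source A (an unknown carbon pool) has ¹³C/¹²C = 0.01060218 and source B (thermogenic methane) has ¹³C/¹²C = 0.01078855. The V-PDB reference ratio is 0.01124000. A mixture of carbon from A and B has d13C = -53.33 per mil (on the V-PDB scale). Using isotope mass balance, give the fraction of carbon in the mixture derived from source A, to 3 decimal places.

δ_A = (0.01060218/0.01124000 − 1)×1000 = (0.943254 − 1)×1000 = -56.746 per mil
δ_B = (0.01078855/0.01124000 − 1)×1000 = (0.959835 − 1)×1000 = -40.165 per mil
f_A = (δ_mix − δ_B)/(δ_A − δ_B) = (-53.33 − (-40.165))/(-56.746 − (-40.165))
f_A = -13.165 / -16.581 = 0.7940

0.794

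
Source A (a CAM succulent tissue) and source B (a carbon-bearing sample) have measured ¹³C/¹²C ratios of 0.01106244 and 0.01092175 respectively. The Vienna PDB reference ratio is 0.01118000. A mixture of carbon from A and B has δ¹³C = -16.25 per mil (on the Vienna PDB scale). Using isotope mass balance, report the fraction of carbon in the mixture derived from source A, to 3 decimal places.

0.544

δ_A = (0.01106244/0.01118000 − 1)×1000 = (0.989485 − 1)×1000 = -10.515 per mil
δ_B = (0.01092175/0.01118000 − 1)×1000 = (0.976901 − 1)×1000 = -23.099 per mil
f_A = (δ_mix − δ_B)/(δ_A − δ_B) = (-16.25 − (-23.099))/(-10.515 − (-23.099))
f_A = 6.849 / 12.584 = 0.5443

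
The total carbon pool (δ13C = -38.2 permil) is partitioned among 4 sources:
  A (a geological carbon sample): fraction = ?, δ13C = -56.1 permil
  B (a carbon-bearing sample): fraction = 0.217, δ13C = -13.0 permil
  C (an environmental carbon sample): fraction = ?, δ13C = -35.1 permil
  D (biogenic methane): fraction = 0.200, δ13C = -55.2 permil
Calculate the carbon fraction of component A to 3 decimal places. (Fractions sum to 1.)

Let f_A and f_C be the unknown fractions; fractions sum to 1 so f_A + f_C = 0.583.
Mass balance: Σ fᵢ·δᵢ = δ_bulk ⇒ f_A·(-56.1) + f_C·(-35.1) = -38.2 − (-13.861) = -24.339
Substitute f_C = 0.583 − f_A:
f_A·(-56.1 − -35.1) = -24.339 − 0.583×(-35.1) = -3.876
f_A = -3.876 / -21.0 = 0.1846

0.185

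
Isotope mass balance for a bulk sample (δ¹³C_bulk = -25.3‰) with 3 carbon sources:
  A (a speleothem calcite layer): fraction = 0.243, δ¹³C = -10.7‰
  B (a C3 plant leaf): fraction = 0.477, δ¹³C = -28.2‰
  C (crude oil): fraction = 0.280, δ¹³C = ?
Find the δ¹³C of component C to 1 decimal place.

Isotope mass balance: δ_bulk = Σ fᵢ·δᵢ.
-25.3 = 0.243×(-10.7) + 0.477×(-28.2) + 0.280×δ_C
0.280·δ_C = -25.3 − (-16.052) = -9.248
δ_C = -9.248 / 0.280 = -33.03‰

-33.0‰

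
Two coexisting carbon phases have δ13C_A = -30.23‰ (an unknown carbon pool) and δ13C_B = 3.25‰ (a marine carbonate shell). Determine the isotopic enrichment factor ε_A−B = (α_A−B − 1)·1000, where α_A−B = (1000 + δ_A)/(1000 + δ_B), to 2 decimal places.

α_A−B = (1000 + -30.23) / (1000 + 3.25) = 969.77 / 1003.25 = 0.966628
ε_A−B = (0.966628 − 1) × 1000 = -33.372‰
(The approximation ε ≈ δ_A − δ_B would give -33.48‰.)

-33.37‰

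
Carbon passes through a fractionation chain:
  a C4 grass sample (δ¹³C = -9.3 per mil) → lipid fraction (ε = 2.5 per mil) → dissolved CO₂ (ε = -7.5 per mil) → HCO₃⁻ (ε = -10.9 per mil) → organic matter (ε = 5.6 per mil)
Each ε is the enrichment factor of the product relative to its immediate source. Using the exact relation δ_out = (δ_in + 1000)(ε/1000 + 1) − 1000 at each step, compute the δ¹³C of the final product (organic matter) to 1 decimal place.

-19.6 per mil

step 1: δ = (-9.30 + 1000)·(2.5/1000 + 1) − 1000 = -6.82 per mil
step 2: δ = (-6.82 + 1000)·(-7.5/1000 + 1) − 1000 = -14.27 per mil
step 3: δ = (-14.27 + 1000)·(-10.9/1000 + 1) − 1000 = -25.02 per mil
step 4: δ = (-25.02 + 1000)·(5.6/1000 + 1) − 1000 = -19.56 per mil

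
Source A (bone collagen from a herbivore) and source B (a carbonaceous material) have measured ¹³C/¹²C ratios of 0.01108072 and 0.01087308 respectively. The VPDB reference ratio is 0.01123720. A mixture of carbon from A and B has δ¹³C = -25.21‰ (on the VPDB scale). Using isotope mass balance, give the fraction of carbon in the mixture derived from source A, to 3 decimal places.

0.389

δ_A = (0.01108072/0.01123720 − 1)×1000 = (0.986075 − 1)×1000 = -13.925‰
δ_B = (0.01087308/0.01123720 − 1)×1000 = (0.967597 − 1)×1000 = -32.403‰
f_A = (δ_mix − δ_B)/(δ_A − δ_B) = (-25.21 − (-32.403))/(-13.925 − (-32.403))
f_A = 7.193 / 18.478 = 0.3893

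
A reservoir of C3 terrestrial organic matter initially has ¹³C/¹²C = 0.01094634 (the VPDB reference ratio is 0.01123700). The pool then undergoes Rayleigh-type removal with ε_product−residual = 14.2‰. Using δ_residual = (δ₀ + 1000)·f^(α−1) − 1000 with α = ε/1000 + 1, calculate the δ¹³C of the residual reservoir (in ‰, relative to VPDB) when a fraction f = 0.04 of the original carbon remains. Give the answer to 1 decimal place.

δ₀ = (0.01094634/0.01123700 − 1)×1000 = (0.974134 − 1)×1000 = -25.866‰
α − 1 = ε/1000 = 0.0142
f^(α−1) = 0.04^(0.0142) = 0.955321
δ_res = (-25.866 + 1000) × 0.955321 − 1000 = 930.610 − 1000 = -69.39‰

-69.4‰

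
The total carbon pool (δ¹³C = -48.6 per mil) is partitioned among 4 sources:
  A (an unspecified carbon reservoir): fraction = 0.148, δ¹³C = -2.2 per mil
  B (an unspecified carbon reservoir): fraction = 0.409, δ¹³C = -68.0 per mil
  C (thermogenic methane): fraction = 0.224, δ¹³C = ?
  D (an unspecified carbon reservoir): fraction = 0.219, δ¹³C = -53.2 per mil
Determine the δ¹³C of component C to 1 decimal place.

Isotope mass balance: δ_bulk = Σ fᵢ·δᵢ.
-48.6 = 0.148×(-2.2) + 0.409×(-68.0) + 0.224×δ_C + 0.219×(-53.2)
0.224·δ_C = -48.6 − (-39.788) = -8.812
δ_C = -8.812 / 0.224 = -39.34 per mil

-39.3 per mil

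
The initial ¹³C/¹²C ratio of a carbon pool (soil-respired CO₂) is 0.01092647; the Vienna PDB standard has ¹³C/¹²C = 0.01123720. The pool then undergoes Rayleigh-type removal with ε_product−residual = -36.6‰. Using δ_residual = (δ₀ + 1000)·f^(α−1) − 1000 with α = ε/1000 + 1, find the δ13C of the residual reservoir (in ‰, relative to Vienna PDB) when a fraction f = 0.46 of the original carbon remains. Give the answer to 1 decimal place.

δ₀ = (0.01092647/0.01123720 − 1)×1000 = (0.972348 − 1)×1000 = -27.652‰
α − 1 = ε/1000 = -0.0366
f^(α−1) = 0.46^(-0.0366) = 1.028829
δ_res = (-27.652 + 1000) × 1.028829 − 1000 = 1000.380 − 1000 = 0.38‰

0.4‰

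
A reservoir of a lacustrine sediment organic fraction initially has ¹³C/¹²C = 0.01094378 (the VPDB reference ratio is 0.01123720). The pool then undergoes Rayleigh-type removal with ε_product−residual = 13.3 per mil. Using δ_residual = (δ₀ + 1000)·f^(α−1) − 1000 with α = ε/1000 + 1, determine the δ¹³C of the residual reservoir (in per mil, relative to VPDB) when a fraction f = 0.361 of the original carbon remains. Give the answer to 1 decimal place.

-39.2 per mil

δ₀ = (0.01094378/0.01123720 − 1)×1000 = (0.973889 − 1)×1000 = -26.111 per mil
α − 1 = ε/1000 = 0.0133
f^(α−1) = 0.361^(0.0133) = 0.986540
δ_res = (-26.111 + 1000) × 0.986540 − 1000 = 960.780 − 1000 = -39.22 per mil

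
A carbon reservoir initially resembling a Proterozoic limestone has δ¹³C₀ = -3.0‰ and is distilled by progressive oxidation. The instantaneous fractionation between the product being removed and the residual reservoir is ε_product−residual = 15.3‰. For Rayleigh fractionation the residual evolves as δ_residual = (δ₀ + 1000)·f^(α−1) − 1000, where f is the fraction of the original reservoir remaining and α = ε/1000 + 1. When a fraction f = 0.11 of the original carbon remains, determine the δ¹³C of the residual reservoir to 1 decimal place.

Rayleigh residual: δ_res = (δ₀ + 1000)·f^(α−1) − 1000
α = ε/1000 + 1 = 1.01530, so α − 1 = 0.01530
f^(α−1) = 0.11^(0.01530) = 0.966793
δ_res = (-3.0 + 1000) × 0.966793 − 1000 = 963.892 − 1000 = -36.11‰

-36.1‰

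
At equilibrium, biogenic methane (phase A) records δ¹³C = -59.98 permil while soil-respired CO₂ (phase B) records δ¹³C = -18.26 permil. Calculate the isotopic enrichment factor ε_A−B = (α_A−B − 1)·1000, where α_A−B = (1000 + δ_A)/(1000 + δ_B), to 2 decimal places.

-42.50 permil

α_A−B = (1000 + -59.98) / (1000 + -18.26) = 940.02 / 981.74 = 0.957504
ε_A−B = (0.957504 − 1) × 1000 = -42.496 permil
(The approximation ε ≈ δ_A − δ_B would give -41.72 permil.)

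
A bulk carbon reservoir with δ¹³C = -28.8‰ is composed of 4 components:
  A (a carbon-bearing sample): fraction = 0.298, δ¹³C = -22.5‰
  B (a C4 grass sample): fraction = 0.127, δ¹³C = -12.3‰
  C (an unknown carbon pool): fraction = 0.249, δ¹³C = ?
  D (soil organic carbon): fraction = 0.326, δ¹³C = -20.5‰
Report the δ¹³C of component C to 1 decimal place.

Isotope mass balance: δ_bulk = Σ fᵢ·δᵢ.
-28.8 = 0.298×(-22.5) + 0.127×(-12.3) + 0.249×δ_C + 0.326×(-20.5)
0.249·δ_C = -28.8 − (-14.950) = -13.850
δ_C = -13.850 / 0.249 = -55.62‰

-55.6‰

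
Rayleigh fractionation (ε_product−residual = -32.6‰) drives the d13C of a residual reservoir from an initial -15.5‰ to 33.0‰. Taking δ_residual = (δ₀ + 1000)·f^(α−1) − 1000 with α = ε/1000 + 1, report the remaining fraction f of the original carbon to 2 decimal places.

α − 1 = ε/1000 = -0.0326
(δ_res + 1000)/(δ₀ + 1000) = (33.0 + 1000)/(-15.5 + 1000) = 1033.0/984.5 = 1.049264
f = 1.049264^(1/-0.0326) = exp(ln(1.049264)/-0.0326) = exp(0.04809/-0.0326)
f = exp(-1.4751) = 0.2288

0.23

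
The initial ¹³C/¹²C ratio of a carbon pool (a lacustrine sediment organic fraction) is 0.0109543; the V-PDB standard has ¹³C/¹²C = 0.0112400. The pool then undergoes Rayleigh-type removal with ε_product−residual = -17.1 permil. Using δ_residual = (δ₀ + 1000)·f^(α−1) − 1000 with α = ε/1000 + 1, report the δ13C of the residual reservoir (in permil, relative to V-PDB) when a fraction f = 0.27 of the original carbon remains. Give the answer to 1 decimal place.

-3.4 permil

δ₀ = (0.0109543/0.0112400 − 1)×1000 = (0.974582 − 1)×1000 = -25.418 permil
α − 1 = ε/1000 = -0.0171
f^(α−1) = 0.27^(-0.0171) = 1.022642
δ_res = (-25.418 + 1000) × 1.022642 − 1000 = 996.648 − 1000 = -3.35 permil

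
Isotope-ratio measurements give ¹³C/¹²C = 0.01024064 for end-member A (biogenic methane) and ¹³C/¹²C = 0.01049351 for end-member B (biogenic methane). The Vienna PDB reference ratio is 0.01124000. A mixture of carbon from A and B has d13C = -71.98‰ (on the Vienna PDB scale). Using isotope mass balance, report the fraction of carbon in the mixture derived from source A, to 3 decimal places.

δ_A = (0.01024064/0.01124000 − 1)×1000 = (0.911089 − 1)×1000 = -88.911‰
δ_B = (0.01049351/0.01124000 − 1)×1000 = (0.933586 − 1)×1000 = -66.414‰
f_A = (δ_mix − δ_B)/(δ_A − δ_B) = (-71.98 − (-66.414))/(-88.911 − (-66.414))
f_A = -5.566 / -22.497 = 0.2474

0.247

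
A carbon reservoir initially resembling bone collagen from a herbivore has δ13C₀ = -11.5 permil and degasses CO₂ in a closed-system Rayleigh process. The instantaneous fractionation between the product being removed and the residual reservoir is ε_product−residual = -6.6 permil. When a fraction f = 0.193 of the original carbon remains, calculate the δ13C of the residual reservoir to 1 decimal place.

-0.7 permil

Rayleigh residual: δ_res = (δ₀ + 1000)·f^(α−1) − 1000
α = ε/1000 + 1 = 0.99340, so α − 1 = -0.00660
f^(α−1) = 0.193^(-0.00660) = 1.010917
δ_res = (-11.5 + 1000) × 1.010917 − 1000 = 999.291 − 1000 = -0.71 permil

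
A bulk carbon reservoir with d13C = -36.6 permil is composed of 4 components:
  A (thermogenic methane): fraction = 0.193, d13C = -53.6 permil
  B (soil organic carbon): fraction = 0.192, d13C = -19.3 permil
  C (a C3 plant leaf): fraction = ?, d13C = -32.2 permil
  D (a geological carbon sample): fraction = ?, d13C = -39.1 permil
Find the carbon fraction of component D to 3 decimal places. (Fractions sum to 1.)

Let f_D and f_C be the unknown fractions; fractions sum to 1 so f_D + f_C = 0.615.
Mass balance: Σ fᵢ·δᵢ = δ_bulk ⇒ f_D·(-39.1) + f_C·(-32.2) = -36.6 − (-14.050) = -22.550
Substitute f_C = 0.615 − f_D:
f_D·(-39.1 − -32.2) = -22.550 − 0.615×(-32.2) = -2.747
f_D = -2.747 / -6.9 = 0.3981

0.398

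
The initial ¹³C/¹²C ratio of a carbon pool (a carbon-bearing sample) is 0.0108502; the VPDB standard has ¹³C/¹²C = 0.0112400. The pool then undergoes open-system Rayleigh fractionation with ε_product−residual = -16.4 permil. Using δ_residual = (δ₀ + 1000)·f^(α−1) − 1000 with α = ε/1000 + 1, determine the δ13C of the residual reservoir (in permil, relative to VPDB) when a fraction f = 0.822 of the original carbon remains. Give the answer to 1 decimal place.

-31.6 permil

δ₀ = (0.0108502/0.0112400 − 1)×1000 = (0.965320 − 1)×1000 = -34.680 permil
α − 1 = ε/1000 = -0.0164
f^(α−1) = 0.822^(-0.0164) = 1.003220
δ_res = (-34.680 + 1000) × 1.003220 − 1000 = 968.428 − 1000 = -31.57 permil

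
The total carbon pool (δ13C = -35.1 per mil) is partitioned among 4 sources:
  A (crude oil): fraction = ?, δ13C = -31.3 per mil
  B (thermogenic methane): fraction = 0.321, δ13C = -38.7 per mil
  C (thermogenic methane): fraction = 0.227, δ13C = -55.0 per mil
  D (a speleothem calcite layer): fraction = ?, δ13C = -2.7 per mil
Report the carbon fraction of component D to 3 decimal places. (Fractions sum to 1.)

0.138

Let f_D and f_A be the unknown fractions; fractions sum to 1 so f_D + f_A = 0.452.
Mass balance: Σ fᵢ·δᵢ = δ_bulk ⇒ f_D·(-2.7) + f_A·(-31.3) = -35.1 − (-24.908) = -10.192
Substitute f_A = 0.452 − f_D:
f_D·(-2.7 − -31.3) = -10.192 − 0.452×(-31.3) = 3.955
f_D = 3.955 / 28.6 = 0.1383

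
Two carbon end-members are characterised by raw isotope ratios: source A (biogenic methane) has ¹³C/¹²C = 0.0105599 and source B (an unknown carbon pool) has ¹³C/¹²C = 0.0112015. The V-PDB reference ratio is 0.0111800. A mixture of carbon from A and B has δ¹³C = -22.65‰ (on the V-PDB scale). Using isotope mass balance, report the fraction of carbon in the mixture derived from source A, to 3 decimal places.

δ_A = (0.0105599/0.0111800 − 1)×1000 = (0.944535 − 1)×1000 = -55.465‰
δ_B = (0.0112015/0.0111800 − 1)×1000 = (1.001923 − 1)×1000 = 1.923‰
f_A = (δ_mix − δ_B)/(δ_A − δ_B) = (-22.65 − (1.923))/(-55.465 − (1.923))
f_A = -24.573 / -57.388 = 0.4282

0.428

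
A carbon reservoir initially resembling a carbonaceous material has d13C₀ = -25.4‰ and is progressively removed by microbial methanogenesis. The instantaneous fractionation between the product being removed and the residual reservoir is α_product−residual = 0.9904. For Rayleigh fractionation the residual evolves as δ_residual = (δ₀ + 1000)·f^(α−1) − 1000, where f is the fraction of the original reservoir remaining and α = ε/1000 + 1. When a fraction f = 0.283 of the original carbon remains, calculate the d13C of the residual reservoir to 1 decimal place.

Rayleigh residual: δ_res = (δ₀ + 1000)·f^(α−1) − 1000
α − 1 = -0.00960
f^(α−1) = 0.283^(-0.00960) = 1.012192
δ_res = (-25.4 + 1000) × 1.012192 − 1000 = 986.482 − 1000 = -13.52‰

-13.5‰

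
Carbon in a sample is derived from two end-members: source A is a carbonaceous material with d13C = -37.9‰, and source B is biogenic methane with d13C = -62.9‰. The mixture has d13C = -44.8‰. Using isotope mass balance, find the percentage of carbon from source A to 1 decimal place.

72.4%

δ_mix = f_A·δ_A + (1 − f_A)·δ_B  ⇒  f_A = (δ_mix − δ_B)/(δ_A − δ_B)
f_A = (-44.8 − (-62.9)) / (-37.9 − (-62.9))
f_A = 18.1 / 25.0 = 0.7240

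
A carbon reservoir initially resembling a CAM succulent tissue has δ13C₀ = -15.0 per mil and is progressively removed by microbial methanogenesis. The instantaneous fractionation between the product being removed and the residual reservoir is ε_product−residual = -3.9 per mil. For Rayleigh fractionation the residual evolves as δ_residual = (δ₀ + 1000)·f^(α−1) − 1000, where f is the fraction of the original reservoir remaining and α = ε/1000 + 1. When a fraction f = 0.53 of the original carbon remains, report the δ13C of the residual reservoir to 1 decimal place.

Rayleigh residual: δ_res = (δ₀ + 1000)·f^(α−1) − 1000
α = ε/1000 + 1 = 0.99610, so α − 1 = -0.00390
f^(α−1) = 0.53^(-0.00390) = 1.002479
δ_res = (-15.0 + 1000) × 1.002479 − 1000 = 987.442 − 1000 = -12.56 per mil

-12.6 per mil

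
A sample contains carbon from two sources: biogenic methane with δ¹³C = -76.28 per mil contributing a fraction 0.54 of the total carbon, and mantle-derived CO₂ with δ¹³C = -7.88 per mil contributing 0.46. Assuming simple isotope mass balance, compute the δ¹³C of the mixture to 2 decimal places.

δ_mix = f_A·δ_A + f_B·δ_B
δ_mix = 0.54 × (-76.28) + 0.46 × (-7.88)
δ_mix = -41.191 + -3.625 = -44.816 per mil

-44.82 per mil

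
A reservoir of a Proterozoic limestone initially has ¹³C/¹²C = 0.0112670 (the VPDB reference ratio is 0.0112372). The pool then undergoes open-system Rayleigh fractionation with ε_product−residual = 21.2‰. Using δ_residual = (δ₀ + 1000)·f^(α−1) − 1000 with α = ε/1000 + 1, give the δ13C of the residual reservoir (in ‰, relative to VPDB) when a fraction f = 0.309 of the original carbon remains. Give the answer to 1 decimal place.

δ₀ = (0.0112670/0.0112372 − 1)×1000 = (1.002652 − 1)×1000 = 2.652‰
α − 1 = ε/1000 = 0.0212
f^(α−1) = 0.309^(0.0212) = 0.975410
δ_res = (2.652 + 1000) × 0.975410 − 1000 = 977.997 − 1000 = -22.00‰

-22.0‰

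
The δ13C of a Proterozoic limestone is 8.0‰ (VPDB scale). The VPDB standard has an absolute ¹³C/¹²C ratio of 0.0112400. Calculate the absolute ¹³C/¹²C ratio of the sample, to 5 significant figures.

0.011330

R_sample = R_standard × (δ13C/1000 + 1)
R_sample = 0.0112400 × (8.0/1000 + 1) = 0.0112400 × 1.008000
R_sample = 0.0113299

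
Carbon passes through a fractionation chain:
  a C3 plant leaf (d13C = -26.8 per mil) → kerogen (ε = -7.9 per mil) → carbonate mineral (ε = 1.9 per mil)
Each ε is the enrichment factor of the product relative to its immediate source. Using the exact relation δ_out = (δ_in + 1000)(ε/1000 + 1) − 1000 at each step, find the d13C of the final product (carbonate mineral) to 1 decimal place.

-32.7 per mil

step 1: δ = (-26.80 + 1000)·(-7.9/1000 + 1) − 1000 = -34.49 per mil
step 2: δ = (-34.49 + 1000)·(1.9/1000 + 1) − 1000 = -32.65 per mil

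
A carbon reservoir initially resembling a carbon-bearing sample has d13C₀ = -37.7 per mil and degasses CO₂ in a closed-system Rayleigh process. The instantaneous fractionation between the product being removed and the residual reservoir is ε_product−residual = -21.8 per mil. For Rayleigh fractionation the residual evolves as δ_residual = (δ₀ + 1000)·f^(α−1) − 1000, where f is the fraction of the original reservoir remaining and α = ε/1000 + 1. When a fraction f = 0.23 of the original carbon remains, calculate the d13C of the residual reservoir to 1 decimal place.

-6.4 per mil

Rayleigh residual: δ_res = (δ₀ + 1000)·f^(α−1) − 1000
α = ε/1000 + 1 = 0.97820, so α − 1 = -0.02180
f^(α−1) = 0.23^(-0.02180) = 1.032558
δ_res = (-37.7 + 1000) × 1.032558 − 1000 = 993.630 − 1000 = -6.37 per mil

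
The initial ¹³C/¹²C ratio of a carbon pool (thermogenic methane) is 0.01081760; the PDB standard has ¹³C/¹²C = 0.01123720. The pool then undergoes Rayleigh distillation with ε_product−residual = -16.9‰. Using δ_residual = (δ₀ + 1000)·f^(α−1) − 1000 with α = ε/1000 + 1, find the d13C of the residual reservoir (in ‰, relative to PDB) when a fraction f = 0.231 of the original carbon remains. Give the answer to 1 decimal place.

δ₀ = (0.01081760/0.01123720 − 1)×1000 = (0.962660 − 1)×1000 = -37.340‰
α − 1 = ε/1000 = -0.0169
f^(α−1) = 0.231^(-0.0169) = 1.025073
δ_res = (-37.340 + 1000) × 1.025073 − 1000 = 986.797 − 1000 = -13.20‰

-13.2‰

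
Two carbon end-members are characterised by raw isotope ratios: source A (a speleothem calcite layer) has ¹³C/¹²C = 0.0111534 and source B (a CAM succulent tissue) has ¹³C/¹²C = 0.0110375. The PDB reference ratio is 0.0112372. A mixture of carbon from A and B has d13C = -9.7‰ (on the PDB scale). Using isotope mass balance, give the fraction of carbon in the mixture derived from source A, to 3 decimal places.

0.783

δ_A = (0.0111534/0.0112372 − 1)×1000 = (0.992543 − 1)×1000 = -7.457‰
δ_B = (0.0110375/0.0112372 − 1)×1000 = (0.982229 − 1)×1000 = -17.771‰
f_A = (δ_mix − δ_B)/(δ_A − δ_B) = (-9.7 − (-17.771))/(-7.457 − (-17.771))
f_A = 8.071 / 10.314 = 0.7826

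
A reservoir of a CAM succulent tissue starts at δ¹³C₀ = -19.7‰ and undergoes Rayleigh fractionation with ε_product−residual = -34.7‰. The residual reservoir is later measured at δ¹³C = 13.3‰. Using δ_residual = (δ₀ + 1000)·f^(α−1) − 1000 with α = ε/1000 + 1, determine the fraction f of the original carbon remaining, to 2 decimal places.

α − 1 = ε/1000 = -0.0347
(δ_res + 1000)/(δ₀ + 1000) = (13.3 + 1000)/(-19.7 + 1000) = 1013.3/980.3 = 1.033663
f = 1.033663^(1/-0.0347) = exp(ln(1.033663)/-0.0347) = exp(0.03311/-0.0347)
f = exp(-0.9541) = 0.3851

0.39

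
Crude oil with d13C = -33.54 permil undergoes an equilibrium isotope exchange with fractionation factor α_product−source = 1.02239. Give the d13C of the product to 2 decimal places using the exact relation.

-11.90 permil

δ_product = (δ_source + 1000)·α − 1000
δ_product = (-33.54 + 1000) × 1.02239 − 1000
δ_product = 988.099 − 1000 = -11.901 permil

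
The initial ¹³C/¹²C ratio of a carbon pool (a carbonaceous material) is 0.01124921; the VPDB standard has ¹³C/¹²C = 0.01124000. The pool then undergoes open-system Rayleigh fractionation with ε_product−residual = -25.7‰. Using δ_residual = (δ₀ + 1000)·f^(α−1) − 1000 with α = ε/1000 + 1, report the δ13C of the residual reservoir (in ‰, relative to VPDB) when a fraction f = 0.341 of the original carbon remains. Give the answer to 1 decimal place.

28.9‰

δ₀ = (0.01124921/0.01124000 − 1)×1000 = (1.000819 − 1)×1000 = 0.819‰
α − 1 = ε/1000 = -0.0257
f^(α−1) = 0.341^(-0.0257) = 1.028036
δ_res = (0.819 + 1000) × 1.028036 − 1000 = 1028.878 − 1000 = 28.88‰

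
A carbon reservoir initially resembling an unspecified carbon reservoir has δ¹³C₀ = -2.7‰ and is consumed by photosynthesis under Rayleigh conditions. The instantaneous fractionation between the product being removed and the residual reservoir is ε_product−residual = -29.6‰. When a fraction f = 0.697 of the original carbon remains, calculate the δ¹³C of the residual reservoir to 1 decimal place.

8.0‰

Rayleigh residual: δ_res = (δ₀ + 1000)·f^(α−1) − 1000
α = ε/1000 + 1 = 0.97040, so α − 1 = -0.02960
f^(α−1) = 0.697^(-0.02960) = 1.010742
δ_res = (-2.7 + 1000) × 1.010742 − 1000 = 1008.013 − 1000 = 8.01‰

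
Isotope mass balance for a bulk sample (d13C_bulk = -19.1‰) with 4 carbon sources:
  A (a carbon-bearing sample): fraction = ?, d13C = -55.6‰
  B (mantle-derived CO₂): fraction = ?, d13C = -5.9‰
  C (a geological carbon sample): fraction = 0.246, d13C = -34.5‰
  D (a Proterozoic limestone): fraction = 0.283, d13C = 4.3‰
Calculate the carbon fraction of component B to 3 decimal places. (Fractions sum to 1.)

Let f_B and f_A be the unknown fractions; fractions sum to 1 so f_B + f_A = 0.471.
Mass balance: Σ fᵢ·δᵢ = δ_bulk ⇒ f_B·(-5.9) + f_A·(-55.6) = -19.1 − (-7.270) = -11.830
Substitute f_A = 0.471 − f_B:
f_B·(-5.9 − -55.6) = -11.830 − 0.471×(-55.6) = 14.358
f_B = 14.358 / 49.7 = 0.2889

0.289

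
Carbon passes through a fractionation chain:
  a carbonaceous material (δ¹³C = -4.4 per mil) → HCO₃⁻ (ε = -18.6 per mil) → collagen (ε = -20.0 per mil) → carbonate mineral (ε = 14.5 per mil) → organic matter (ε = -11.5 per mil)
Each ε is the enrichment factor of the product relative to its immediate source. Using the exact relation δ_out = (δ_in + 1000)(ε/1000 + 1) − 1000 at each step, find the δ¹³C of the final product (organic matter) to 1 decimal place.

-39.7 per mil

step 1: δ = (-4.40 + 1000)·(-18.6/1000 + 1) − 1000 = -22.92 per mil
step 2: δ = (-22.92 + 1000)·(-20.0/1000 + 1) − 1000 = -42.46 per mil
step 3: δ = (-42.46 + 1000)·(14.5/1000 + 1) − 1000 = -28.58 per mil
step 4: δ = (-28.58 + 1000)·(-11.5/1000 + 1) − 1000 = -39.75 per mil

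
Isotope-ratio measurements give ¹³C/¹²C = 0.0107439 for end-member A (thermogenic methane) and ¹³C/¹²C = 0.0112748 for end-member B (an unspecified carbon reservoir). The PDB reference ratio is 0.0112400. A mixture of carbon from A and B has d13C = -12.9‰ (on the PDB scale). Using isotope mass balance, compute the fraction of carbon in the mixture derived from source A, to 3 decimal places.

δ_A = (0.0107439/0.0112400 − 1)×1000 = (0.955863 − 1)×1000 = -44.137‰
δ_B = (0.0112748/0.0112400 − 1)×1000 = (1.003096 − 1)×1000 = 3.096‰
f_A = (δ_mix − δ_B)/(δ_A − δ_B) = (-12.9 − (3.096))/(-44.137 − (3.096))
f_A = -15.996 / -47.233 = 0.3387

0.339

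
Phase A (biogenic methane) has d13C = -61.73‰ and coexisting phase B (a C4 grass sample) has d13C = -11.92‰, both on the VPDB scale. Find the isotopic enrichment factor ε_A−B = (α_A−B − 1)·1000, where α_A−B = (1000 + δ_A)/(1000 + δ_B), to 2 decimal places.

α_A−B = (1000 + -61.73) / (1000 + -11.92) = 938.27 / 988.08 = 0.949589
ε_A−B = (0.949589 − 1) × 1000 = -50.411‰
(The approximation ε ≈ δ_A − δ_B would give -49.81‰.)

-50.41‰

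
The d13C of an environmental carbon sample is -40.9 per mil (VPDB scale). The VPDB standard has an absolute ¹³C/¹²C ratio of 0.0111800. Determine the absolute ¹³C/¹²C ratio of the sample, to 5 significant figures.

0.010723

R_sample = R_standard × (d13C/1000 + 1)
R_sample = 0.0111800 × (-40.9/1000 + 1) = 0.0111800 × 0.959100
R_sample = 0.0107227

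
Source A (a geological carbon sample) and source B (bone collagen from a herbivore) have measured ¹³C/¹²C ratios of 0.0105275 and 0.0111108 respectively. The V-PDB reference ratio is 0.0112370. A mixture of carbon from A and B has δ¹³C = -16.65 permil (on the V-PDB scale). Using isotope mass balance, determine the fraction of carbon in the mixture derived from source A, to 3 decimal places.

δ_A = (0.0105275/0.0112370 − 1)×1000 = (0.936860 − 1)×1000 = -63.140 permil
δ_B = (0.0111108/0.0112370 − 1)×1000 = (0.988769 − 1)×1000 = -11.231 permil
f_A = (δ_mix − δ_B)/(δ_A − δ_B) = (-16.65 − (-11.231))/(-63.140 − (-11.231))
f_A = -5.419 / -51.909 = 0.1044

0.104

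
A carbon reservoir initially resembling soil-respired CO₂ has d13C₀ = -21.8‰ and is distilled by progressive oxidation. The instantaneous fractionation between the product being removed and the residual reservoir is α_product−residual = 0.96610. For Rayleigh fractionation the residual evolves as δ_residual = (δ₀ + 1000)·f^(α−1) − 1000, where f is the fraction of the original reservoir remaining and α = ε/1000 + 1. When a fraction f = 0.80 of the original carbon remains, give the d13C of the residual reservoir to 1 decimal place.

Rayleigh residual: δ_res = (δ₀ + 1000)·f^(α−1) − 1000
α − 1 = -0.03390
f^(α−1) = 0.80^(-0.03390) = 1.007593
δ_res = (-21.8 + 1000) × 1.007593 − 1000 = 985.628 − 1000 = -14.37‰

-14.4‰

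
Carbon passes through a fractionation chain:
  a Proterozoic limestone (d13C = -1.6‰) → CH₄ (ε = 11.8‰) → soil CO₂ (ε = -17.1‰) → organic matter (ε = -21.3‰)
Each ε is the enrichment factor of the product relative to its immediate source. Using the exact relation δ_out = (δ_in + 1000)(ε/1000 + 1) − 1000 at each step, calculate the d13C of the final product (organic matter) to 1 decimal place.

step 1: δ = (-1.60 + 1000)·(11.8/1000 + 1) − 1000 = 10.18‰
step 2: δ = (10.18 + 1000)·(-17.1/1000 + 1) − 1000 = -7.09‰
step 3: δ = (-7.09 + 1000)·(-21.3/1000 + 1) − 1000 = -28.24‰

-28.2‰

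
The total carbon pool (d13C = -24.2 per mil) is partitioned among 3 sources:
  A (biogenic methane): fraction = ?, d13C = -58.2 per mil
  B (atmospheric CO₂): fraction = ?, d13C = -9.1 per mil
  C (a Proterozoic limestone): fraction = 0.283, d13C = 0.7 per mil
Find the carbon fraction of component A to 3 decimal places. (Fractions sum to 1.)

0.364

Let f_A and f_B be the unknown fractions; fractions sum to 1 so f_A + f_B = 0.717.
Mass balance: Σ fᵢ·δᵢ = δ_bulk ⇒ f_A·(-58.2) + f_B·(-9.1) = -24.2 − (0.198) = -24.398
Substitute f_B = 0.717 − f_A:
f_A·(-58.2 − -9.1) = -24.398 − 0.717×(-9.1) = -17.873
f_A = -17.873 / -49.1 = 0.3640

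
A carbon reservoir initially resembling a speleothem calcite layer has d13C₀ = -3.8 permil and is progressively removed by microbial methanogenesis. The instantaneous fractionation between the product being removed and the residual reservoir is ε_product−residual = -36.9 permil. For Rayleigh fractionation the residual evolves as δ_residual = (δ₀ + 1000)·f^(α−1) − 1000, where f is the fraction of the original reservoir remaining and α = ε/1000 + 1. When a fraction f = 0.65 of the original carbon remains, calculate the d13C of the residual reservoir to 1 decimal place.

Rayleigh residual: δ_res = (δ₀ + 1000)·f^(α−1) − 1000
α = ε/1000 + 1 = 0.96310, so α − 1 = -0.03690
f^(α−1) = 0.65^(-0.03690) = 1.016023
δ_res = (-3.8 + 1000) × 1.016023 − 1000 = 1012.162 − 1000 = 12.16 permil

12.2 permil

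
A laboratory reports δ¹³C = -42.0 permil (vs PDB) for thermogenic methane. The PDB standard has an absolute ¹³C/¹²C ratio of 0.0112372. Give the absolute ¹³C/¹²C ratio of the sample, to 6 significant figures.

0.0107652

R_sample = R_standard × (δ¹³C/1000 + 1)
R_sample = 0.0112372 × (-42.0/1000 + 1) = 0.0112372 × 0.958000
R_sample = 0.0107652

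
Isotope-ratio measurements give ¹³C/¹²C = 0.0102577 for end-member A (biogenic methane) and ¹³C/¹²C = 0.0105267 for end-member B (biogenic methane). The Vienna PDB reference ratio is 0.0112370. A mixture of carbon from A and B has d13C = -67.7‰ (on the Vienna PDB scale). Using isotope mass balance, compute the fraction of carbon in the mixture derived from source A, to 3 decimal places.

0.188

δ_A = (0.0102577/0.0112370 − 1)×1000 = (0.912850 − 1)×1000 = -87.150‰
δ_B = (0.0105267/0.0112370 − 1)×1000 = (0.936789 − 1)×1000 = -63.211‰
f_A = (δ_mix − δ_B)/(δ_A − δ_B) = (-67.7 − (-63.211))/(-87.150 − (-63.211))
f_A = -4.489 / -23.939 = 0.1875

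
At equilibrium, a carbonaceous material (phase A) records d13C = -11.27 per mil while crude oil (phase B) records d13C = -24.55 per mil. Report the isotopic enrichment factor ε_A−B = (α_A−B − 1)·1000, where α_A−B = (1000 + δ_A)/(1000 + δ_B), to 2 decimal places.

α_A−B = (1000 + -11.27) / (1000 + -24.55) = 988.73 / 975.45 = 1.013614
ε_A−B = (1.013614 − 1) × 1000 = 13.614 per mil
(The approximation ε ≈ δ_A − δ_B would give 13.28 per mil.)

13.61 per mil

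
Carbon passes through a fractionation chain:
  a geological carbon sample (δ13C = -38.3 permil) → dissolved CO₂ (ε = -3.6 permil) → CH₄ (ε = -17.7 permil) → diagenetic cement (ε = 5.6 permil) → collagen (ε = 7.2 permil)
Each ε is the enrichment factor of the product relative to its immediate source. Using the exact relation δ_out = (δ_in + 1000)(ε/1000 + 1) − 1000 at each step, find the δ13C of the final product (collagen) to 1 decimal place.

step 1: δ = (-38.30 + 1000)·(-3.6/1000 + 1) − 1000 = -41.76 permil
step 2: δ = (-41.76 + 1000)·(-17.7/1000 + 1) − 1000 = -58.72 permil
step 3: δ = (-58.72 + 1000)·(5.6/1000 + 1) − 1000 = -53.45 permil
step 4: δ = (-53.45 + 1000)·(7.2/1000 + 1) − 1000 = -46.64 permil

-46.6 permil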